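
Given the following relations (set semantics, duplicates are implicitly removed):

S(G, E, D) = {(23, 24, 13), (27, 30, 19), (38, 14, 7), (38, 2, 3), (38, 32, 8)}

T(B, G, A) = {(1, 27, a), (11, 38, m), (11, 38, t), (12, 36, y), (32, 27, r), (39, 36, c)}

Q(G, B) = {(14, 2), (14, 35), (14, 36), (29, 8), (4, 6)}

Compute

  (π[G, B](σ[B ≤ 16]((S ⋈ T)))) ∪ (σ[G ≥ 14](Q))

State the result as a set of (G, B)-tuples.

{(14, 2), (14, 35), (14, 36), (27, 1), (29, 8), (38, 11)}

Natural join on G: {(27, 30, 19, 1, a), (27, 30, 19, 32, r), (38, 14, 7, 11, m), (38, 14, 7, 11, t), (38, 2, 3, 11, m), (38, 2, 3, 11, t), (38, 32, 8, 11, m), (38, 32, 8, 11, t)}
Filtering on B ≤ 16 leaves {(27, 30, 19, 1, a), (38, 14, 7, 11, m), (38, 14, 7, 11, t), (38, 2, 3, 11, m), (38, 2, 3, 11, t), (38, 32, 8, 11, m), (38, 32, 8, 11, t)}.
Projecting to G, B (5 duplicate(s) eliminated): {(27, 1), (38, 11)}
Filtering on G ≥ 14 leaves {(14, 2), (14, 35), (14, 36), (29, 8)}.
Union: {(27, 1), (38, 11)} with {(14, 2), (14, 35), (14, 36), (29, 8)} → {(14, 2), (14, 35), (14, 36), (27, 1), (29, 8), (38, 11)}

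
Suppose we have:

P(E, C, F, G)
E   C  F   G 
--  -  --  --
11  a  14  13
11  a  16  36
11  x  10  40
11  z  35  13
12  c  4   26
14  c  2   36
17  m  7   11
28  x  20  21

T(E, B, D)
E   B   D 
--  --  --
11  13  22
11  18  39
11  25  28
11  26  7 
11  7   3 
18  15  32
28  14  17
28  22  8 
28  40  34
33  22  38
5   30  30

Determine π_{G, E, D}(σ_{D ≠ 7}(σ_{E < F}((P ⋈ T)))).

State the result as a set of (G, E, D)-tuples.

{(13, 11, 22), (13, 11, 28), (13, 11, 3), (13, 11, 39), (36, 11, 22), (36, 11, 28), (36, 11, 3), (36, 11, 39)}

Natural join on E: {(11, a, 14, 13, 13, 22), (11, a, 14, 13, 18, 39), (11, a, 14, 13, 25, 28), (11, a, 14, 13, 26, 7), (11, a, 14, 13, 7, 3), (11, a, 16, 36, 13, 22), (11, a, 16, 36, 18, 39), (11, a, 16, 36, 25, 28), (11, a, 16, 36, 26, 7), (11, a, 16, 36, 7, 3), (11, x, 10, 40, 13, 22), (11, x, 10, 40, 18, 39), (11, x, 10, 40, 25, 28), (11, x, 10, 40, 26, 7), (11, x, 10, 40, 7, 3), (11, z, 35, 13, 13, 22), (11, z, 35, 13, 18, 39), (11, z, 35, 13, 25, 28), (11, z, 35, 13, 26, 7), (11, z, 35, 13, 7, 3), (28, x, 20, 21, 14, 17), (28, x, 20, 21, 22, 8), (28, x, 20, 21, 40, 34)}
Filtering on E < F leaves {(11, a, 14, 13, 13, 22), (11, a, 14, 13, 18, 39), (11, a, 14, 13, 25, 28), (11, a, 14, 13, 26, 7), (11, a, 14, 13, 7, 3), (11, a, 16, 36, 13, 22), (11, a, 16, 36, 18, 39), (11, a, 16, 36, 25, 28), (11, a, 16, 36, 26, 7), (11, a, 16, 36, 7, 3), (11, z, 35, 13, 13, 22), (11, z, 35, 13, 18, 39), (11, z, 35, 13, 25, 28), (11, z, 35, 13, 26, 7), (11, z, 35, 13, 7, 3)}.
Filtering on D ≠ 7 leaves {(11, a, 14, 13, 13, 22), (11, a, 14, 13, 18, 39), (11, a, 14, 13, 25, 28), (11, a, 14, 13, 7, 3), (11, a, 16, 36, 13, 22), (11, a, 16, 36, 18, 39), (11, a, 16, 36, 25, 28), (11, a, 16, 36, 7, 3), (11, z, 35, 13, 13, 22), (11, z, 35, 13, 18, 39), (11, z, 35, 13, 25, 28), (11, z, 35, 13, 7, 3)}.
π_{G, E, D} gives {(13, 11, 22), (13, 11, 28), (13, 11, 3), (13, 11, 39), (36, 11, 22), (36, 11, 28), (36, 11, 3), (36, 11, 39)} (4 duplicate(s) eliminated).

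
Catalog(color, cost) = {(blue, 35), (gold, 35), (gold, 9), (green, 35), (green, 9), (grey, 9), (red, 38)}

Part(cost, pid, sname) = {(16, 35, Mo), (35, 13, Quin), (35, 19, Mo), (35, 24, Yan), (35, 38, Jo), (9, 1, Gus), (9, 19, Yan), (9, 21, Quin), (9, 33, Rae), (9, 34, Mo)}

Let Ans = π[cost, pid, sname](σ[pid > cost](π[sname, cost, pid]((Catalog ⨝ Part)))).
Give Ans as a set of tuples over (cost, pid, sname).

{(35, 38, Jo), (9, 19, Yan), (9, 21, Quin), (9, 33, Rae), (9, 34, Mo)}

Joining Catalog and Part on cost yields {(blue, 35, 13, Quin), (blue, 35, 19, Mo), (blue, 35, 24, Yan), (blue, 35, 38, Jo), (gold, 35, 13, Quin), (gold, 35, 19, Mo), (gold, 35, 24, Yan), (gold, 35, 38, Jo), (gold, 9, 1, Gus), (gold, 9, 19, Yan), (gold, 9, 21, Quin), (gold, 9, 33, Rae), (gold, 9, 34, Mo), (green, 35, 13, Quin), (green, 35, 19, Mo), (green, 35, 24, Yan), (green, 35, 38, Jo), (green, 9, 1, Gus), (green, 9, 19, Yan), (green, 9, 21, Quin), (green, 9, 33, Rae), (green, 9, 34, Mo), (grey, 9, 1, Gus), (grey, 9, 19, Yan), (grey, 9, 21, Quin), (grey, 9, 33, Rae), (grey, 9, 34, Mo)}.
π[sname, cost, pid]: project onto (sname, cost, pid) (18 duplicate(s) eliminated) → {(Gus, 9, 1), (Jo, 35, 38), (Mo, 35, 19), (Mo, 9, 34), (Quin, 35, 13), (Quin, 9, 21), (Rae, 9, 33), (Yan, 35, 24), (Yan, 9, 19)}
Filtering on pid > cost leaves {(Jo, 35, 38), (Mo, 9, 34), (Quin, 9, 21), (Rae, 9, 33), (Yan, 9, 19)}.
π[cost, pid, sname]: project onto (cost, pid, sname) → {(35, 38, Jo), (9, 19, Yan), (9, 21, Quin), (9, 33, Rae), (9, 34, Mo)}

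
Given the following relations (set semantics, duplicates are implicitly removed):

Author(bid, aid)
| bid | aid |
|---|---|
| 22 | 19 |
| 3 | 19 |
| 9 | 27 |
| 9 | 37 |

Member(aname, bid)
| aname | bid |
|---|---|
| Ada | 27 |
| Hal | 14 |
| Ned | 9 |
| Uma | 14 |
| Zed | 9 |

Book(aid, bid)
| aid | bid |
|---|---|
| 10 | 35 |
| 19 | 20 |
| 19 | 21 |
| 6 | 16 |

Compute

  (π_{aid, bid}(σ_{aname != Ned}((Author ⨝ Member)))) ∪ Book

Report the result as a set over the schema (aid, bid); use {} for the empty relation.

Natural join on bid: {(9, 27, Ned), (9, 27, Zed), (9, 37, Ned), (9, 37, Zed)}
Apply σ_{aname != Ned}; surviving tuples: {(9, 27, Zed), (9, 37, Zed)}
π_{aid, bid} gives {(27, 9), (37, 9)}.
Taking the union: {(10, 35), (19, 20), (19, 21), (27, 9), (37, 9), (6, 16)}

{(10, 35), (19, 20), (19, 21), (27, 9), (37, 9), (6, 16)}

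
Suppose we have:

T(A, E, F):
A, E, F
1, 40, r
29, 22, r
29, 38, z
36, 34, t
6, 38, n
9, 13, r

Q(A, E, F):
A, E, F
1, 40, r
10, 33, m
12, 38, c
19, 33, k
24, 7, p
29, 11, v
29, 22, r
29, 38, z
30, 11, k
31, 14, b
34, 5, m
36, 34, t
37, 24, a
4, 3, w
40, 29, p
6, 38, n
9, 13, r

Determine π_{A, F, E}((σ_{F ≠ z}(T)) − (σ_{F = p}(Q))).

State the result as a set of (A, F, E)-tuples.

{(1, r, 40), (29, r, 22), (36, t, 34), (6, n, 38), (9, r, 13)}

σ[F ≠ z]: keep tuples satisfying F ≠ z → {(1, 40, r), (29, 22, r), (36, 34, t), (6, 38, n), (9, 13, r)}
σ[F = p]: keep tuples satisfying F = p → {(24, 7, p), (40, 29, p)}
Taking the difference: {(1, 40, r), (29, 22, r), (36, 34, t), (6, 38, n), (9, 13, r)}
π[A, F, E]: project onto (A, F, E) → {(1, r, 40), (29, r, 22), (36, t, 34), (6, n, 38), (9, r, 13)}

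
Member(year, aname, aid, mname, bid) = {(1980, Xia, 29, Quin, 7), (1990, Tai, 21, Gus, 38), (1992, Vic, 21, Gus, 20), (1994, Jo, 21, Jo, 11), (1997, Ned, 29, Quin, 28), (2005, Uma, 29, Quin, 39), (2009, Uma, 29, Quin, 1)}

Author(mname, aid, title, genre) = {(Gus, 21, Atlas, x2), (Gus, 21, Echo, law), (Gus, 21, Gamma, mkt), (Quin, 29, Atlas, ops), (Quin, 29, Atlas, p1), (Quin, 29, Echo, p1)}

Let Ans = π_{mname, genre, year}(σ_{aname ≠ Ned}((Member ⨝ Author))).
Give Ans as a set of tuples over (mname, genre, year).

{(Gus, law, 1990), (Gus, law, 1992), (Gus, mkt, 1990), (Gus, mkt, 1992), (Gus, x2, 1990), (Gus, x2, 1992), (Quin, ops, 1980), (Quin, ops, 2005), (Quin, ops, 2009), (Quin, p1, 1980), (Quin, p1, 2005), (Quin, p1, 2009)}

Member ⋈ Author (natural join on aid, mname): {(1980, Xia, 29, Quin, 7, Atlas, ops), (1980, Xia, 29, Quin, 7, Atlas, p1), (1980, Xia, 29, Quin, 7, Echo, p1), (1990, Tai, 21, Gus, 38, Atlas, x2), (1990, Tai, 21, Gus, 38, Echo, law), (1990, Tai, 21, Gus, 38, Gamma, mkt), (1992, Vic, 21, Gus, 20, Atlas, x2), (1992, Vic, 21, Gus, 20, Echo, law), (1992, Vic, 21, Gus, 20, Gamma, mkt), (1997, Ned, 29, Quin, 28, Atlas, ops), (1997, Ned, 29, Quin, 28, Atlas, p1), (1997, Ned, 29, Quin, 28, Echo, p1), (2005, Uma, 29, Quin, 39, Atlas, ops), (2005, Uma, 29, Quin, 39, Atlas, p1), (2005, Uma, 29, Quin, 39, Echo, p1), (2009, Uma, 29, Quin, 1, Atlas, ops), (2009, Uma, 29, Quin, 1, Atlas, p1), (2009, Uma, 29, Quin, 1, Echo, p1)}
Apply σ_{aname ≠ Ned}; surviving tuples: {(1980, Xia, 29, Quin, 7, Atlas, ops), (1980, Xia, 29, Quin, 7, Atlas, p1), (1980, Xia, 29, Quin, 7, Echo, p1), (1990, Tai, 21, Gus, 38, Atlas, x2), (1990, Tai, 21, Gus, 38, Echo, law), (1990, Tai, 21, Gus, 38, Gamma, mkt), (1992, Vic, 21, Gus, 20, Atlas, x2), (1992, Vic, 21, Gus, 20, Echo, law), (1992, Vic, 21, Gus, 20, Gamma, mkt), (2005, Uma, 29, Quin, 39, Atlas, ops), (2005, Uma, 29, Quin, 39, Atlas, p1), (2005, Uma, 29, Quin, 39, Echo, p1), (2009, Uma, 29, Quin, 1, Atlas, ops), (2009, Uma, 29, Quin, 1, Atlas, p1), (2009, Uma, 29, Quin, 1, Echo, p1)}
Projecting to mname, genre, year (3 duplicate(s) eliminated): {(Gus, law, 1990), (Gus, law, 1992), (Gus, mkt, 1990), (Gus, mkt, 1992), (Gus, x2, 1990), (Gus, x2, 1992), (Quin, ops, 1980), (Quin, ops, 2005), (Quin, ops, 2009), (Quin, p1, 1980), (Quin, p1, 2005), (Quin, p1, 2009)}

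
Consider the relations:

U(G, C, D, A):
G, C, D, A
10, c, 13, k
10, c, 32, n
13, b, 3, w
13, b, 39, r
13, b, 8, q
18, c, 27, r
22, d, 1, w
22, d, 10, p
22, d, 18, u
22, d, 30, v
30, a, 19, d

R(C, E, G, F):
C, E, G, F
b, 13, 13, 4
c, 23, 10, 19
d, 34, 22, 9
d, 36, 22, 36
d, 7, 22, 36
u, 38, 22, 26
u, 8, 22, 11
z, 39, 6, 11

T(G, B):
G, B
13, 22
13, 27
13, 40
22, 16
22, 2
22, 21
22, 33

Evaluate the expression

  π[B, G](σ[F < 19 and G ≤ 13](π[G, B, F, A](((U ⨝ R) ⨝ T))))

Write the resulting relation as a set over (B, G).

{(22, 13), (27, 13), (40, 13)}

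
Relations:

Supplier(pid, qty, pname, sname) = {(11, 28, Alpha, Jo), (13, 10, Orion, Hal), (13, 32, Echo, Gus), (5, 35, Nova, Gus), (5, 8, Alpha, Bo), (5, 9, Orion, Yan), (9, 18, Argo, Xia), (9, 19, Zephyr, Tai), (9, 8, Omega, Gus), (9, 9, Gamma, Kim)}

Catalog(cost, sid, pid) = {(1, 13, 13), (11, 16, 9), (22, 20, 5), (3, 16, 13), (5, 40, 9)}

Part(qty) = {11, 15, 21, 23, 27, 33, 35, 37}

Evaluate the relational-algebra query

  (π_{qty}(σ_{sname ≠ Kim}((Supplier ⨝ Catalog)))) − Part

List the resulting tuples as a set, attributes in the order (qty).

Natural join on pid: {(13, 10, Orion, Hal, 1, 13), (13, 10, Orion, Hal, 3, 16), (13, 32, Echo, Gus, 1, 13), (13, 32, Echo, Gus, 3, 16), (5, 35, Nova, Gus, 22, 20), (5, 8, Alpha, Bo, 22, 20), (5, 9, Orion, Yan, 22, 20), (9, 18, Argo, Xia, 11, 16), (9, 18, Argo, Xia, 5, 40), (9, 19, Zephyr, Tai, 11, 16), (9, 19, Zephyr, Tai, 5, 40), (9, 8, Omega, Gus, 11, 16), (9, 8, Omega, Gus, 5, 40), (9, 9, Gamma, Kim, 11, 16), (9, 9, Gamma, Kim, 5, 40)}
σ[sname ≠ Kim]: keep tuples satisfying sname ≠ Kim → {(13, 10, Orion, Hal, 1, 13), (13, 10, Orion, Hal, 3, 16), (13, 32, Echo, Gus, 1, 13), (13, 32, Echo, Gus, 3, 16), (5, 35, Nova, Gus, 22, 20), (5, 8, Alpha, Bo, 22, 20), (5, 9, Orion, Yan, 22, 20), (9, 18, Argo, Xia, 11, 16), (9, 18, Argo, Xia, 5, 40), (9, 19, Zephyr, Tai, 11, 16), (9, 19, Zephyr, Tai, 5, 40), (9, 8, Omega, Gus, 11, 16), (9, 8, Omega, Gus, 5, 40)}
π_{qty} gives {10, 18, 19, 32, 35, 8, 9} (6 duplicate(s) eliminated).
Taking the difference: {10, 18, 19, 32, 8, 9}

{10, 18, 19, 32, 8, 9}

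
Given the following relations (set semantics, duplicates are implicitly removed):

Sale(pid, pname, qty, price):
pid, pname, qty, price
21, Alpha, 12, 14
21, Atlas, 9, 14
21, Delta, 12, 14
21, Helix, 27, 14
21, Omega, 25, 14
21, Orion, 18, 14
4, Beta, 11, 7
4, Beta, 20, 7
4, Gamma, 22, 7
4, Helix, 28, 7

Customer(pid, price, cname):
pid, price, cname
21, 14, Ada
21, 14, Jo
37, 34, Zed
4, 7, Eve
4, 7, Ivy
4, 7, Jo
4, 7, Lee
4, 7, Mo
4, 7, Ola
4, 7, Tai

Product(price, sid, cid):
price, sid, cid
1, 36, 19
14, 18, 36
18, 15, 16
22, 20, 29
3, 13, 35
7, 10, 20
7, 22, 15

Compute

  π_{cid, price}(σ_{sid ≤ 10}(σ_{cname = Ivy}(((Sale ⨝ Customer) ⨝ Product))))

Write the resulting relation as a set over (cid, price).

Natural join on pid, price: {(21, Alpha, 12, 14, Ada), (21, Alpha, 12, 14, Jo), (21, Atlas, 9, 14, Ada), (21, Atlas, 9, 14, Jo), (21, Delta, 12, 14, Ada), (21, Delta, 12, 14, Jo), (21, Helix, 27, 14, Ada), (21, Helix, 27, 14, Jo), (21, Omega, 25, 14, Ada), (21, Omega, 25, 14, Jo), (21, Orion, 18, 14, Ada), (21, Orion, 18, 14, Jo), (4, Beta, 11, 7, Eve), (4, Beta, 11, 7, Ivy), (4, Beta, 11, 7, Jo), (4, Beta, 11, 7, Lee), (4, Beta, 11, 7, Mo), (4, Beta, 11, 7, Ola), (4, Beta, 11, 7, Tai), (4, Beta, 20, 7, Eve), (4, Beta, 20, 7, Ivy), (4, Beta, 20, 7, Jo), (4, Beta, 20, 7, Lee), (4, Beta, 20, 7, Mo), (4, Beta, 20, 7, Ola), (4, Beta, 20, 7, Tai), (4, Gamma, 22, 7, Eve), (4, Gamma, 22, 7, Ivy), (4, Gamma, 22, 7, Jo), (4, Gamma, 22, 7, Lee), (4, Gamma, 22, 7, Mo), (4, Gamma, 22, 7, Ola), (4, Gamma, 22, 7, Tai), (4, Helix, 28, 7, Eve), (4, Helix, 28, 7, Ivy), (4, Helix, 28, 7, Jo), (4, Helix, 28, 7, Lee), (4, Helix, 28, 7, Mo), (4, Helix, 28, 7, Ola), (4, Helix, 28, 7, Tai)}
Natural join on price: {(21, Alpha, 12, 14, Ada, 18, 36), (21, Alpha, 12, 14, Jo, 18, 36), (21, Atlas, 9, 14, Ada, 18, 36), (21, Atlas, 9, 14, Jo, 18, 36), (21, Delta, 12, 14, Ada, 18, 36), (21, Delta, 12, 14, Jo, 18, 36), (21, Helix, 27, 14, Ada, 18, 36), (21, Helix, 27, 14, Jo, 18, 36), (21, Omega, 25, 14, Ada, 18, 36), (21, Omega, 25, 14, Jo, 18, 36), (21, Orion, 18, 14, Ada, 18, 36), (21, Orion, 18, 14, Jo, 18, 36), (4, Beta, 11, 7, Eve, 10, 20), (4, Beta, 11, 7, Eve, 22, 15), (4, Beta, 11, 7, Ivy, 10, 20), (4, Beta, 11, 7, Ivy, 22, 15), (4, Beta, 11, 7, Jo, 10, 20), (4, Beta, 11, 7, Jo, 22, 15), (4, Beta, 11, 7, Lee, 10, 20), (4, Beta, 11, 7, Lee, 22, 15), (4, Beta, 11, 7, Mo, 10, 20), (4, Beta, 11, 7, Mo, 22, 15), (4, Beta, 11, 7, Ola, 10, 20), (4, Beta, 11, 7, Ola, 22, 15), (4, Beta, 11, 7, Tai, 10, 20), (4, Beta, 11, 7, Tai, 22, 15), (4, Beta, 20, 7, Eve, 10, 20), (4, Beta, 20, 7, Eve, 22, 15), (4, Beta, 20, 7, Ivy, 10, 20), (4, Beta, 20, 7, Ivy, 22, 15), (4, Beta, 20, 7, Jo, 10, 20), (4, Beta, 20, 7, Jo, 22, 15), (4, Beta, 20, 7, Lee, 10, 20), (4, Beta, 20, 7, Lee, 22, 15), (4, Beta, 20, 7, Mo, 10, 20), (4, Beta, 20, 7, Mo, 22, 15), (4, Beta, 20, 7, Ola, 10, 20), (4, Beta, 20, 7, Ola, 22, 15), (4, Beta, 20, 7, Tai, 10, 20), (4, Beta, 20, 7, Tai, 22, 15), (4, Gamma, 22, 7, Eve, 10, 20), (4, Gamma, 22, 7, Eve, 22, 15), (4, Gamma, 22, 7, Ivy, 10, 20), (4, Gamma, 22, 7, Ivy, 22, 15), (4, Gamma, 22, 7, Jo, 10, 20), (4, Gamma, 22, 7, Jo, 22, 15), (4, Gamma, 22, 7, Lee, 10, 20), (4, Gamma, 22, 7, Lee, 22, 15), (4, Gamma, 22, 7, Mo, 10, 20), (4, Gamma, 22, 7, Mo, 22, 15), (4, Gamma, 22, 7, Ola, 10, 20), (4, Gamma, 22, 7, Ola, 22, 15), (4, Gamma, 22, 7, Tai, 10, 20), (4, Gamma, 22, 7, Tai, 22, 15), (4, Helix, 28, 7, Eve, 10, 20), (4, Helix, 28, 7, Eve, 22, 15), (4, Helix, 28, 7, Ivy, 10, 20), (4, Helix, 28, 7, Ivy, 22, 15), (4, Helix, 28, 7, Jo, 10, 20), (4, Helix, 28, 7, Jo, 22, 15), (4, Helix, 28, 7, Lee, 10, 20), (4, Helix, 28, 7, Lee, 22, 15), (4, Helix, 28, 7, Mo, 10, 20), (4, Helix, 28, 7, Mo, 22, 15), (4, Helix, 28, 7, Ola, 10, 20), (4, Helix, 28, 7, Ola, 22, 15), (4, Helix, 28, 7, Tai, 10, 20), (4, Helix, 28, 7, Tai, 22, 15)}
σ[cname = Ivy]: keep tuples satisfying cname = Ivy → {(4, Beta, 11, 7, Ivy, 10, 20), (4, Beta, 11, 7, Ivy, 22, 15), (4, Beta, 20, 7, Ivy, 10, 20), (4, Beta, 20, 7, Ivy, 22, 15), (4, Gamma, 22, 7, Ivy, 10, 20), (4, Gamma, 22, 7, Ivy, 22, 15), (4, Helix, 28, 7, Ivy, 10, 20), (4, Helix, 28, 7, Ivy, 22, 15)}
σ[sid ≤ 10]: keep tuples satisfying sid ≤ 10 → {(4, Beta, 11, 7, Ivy, 10, 20), (4, Beta, 20, 7, Ivy, 10, 20), (4, Gamma, 22, 7, Ivy, 10, 20), (4, Helix, 28, 7, Ivy, 10, 20)}
π[cid, price]: project onto (cid, price) (3 duplicate(s) eliminated) → {(20, 7)}

{(20, 7)}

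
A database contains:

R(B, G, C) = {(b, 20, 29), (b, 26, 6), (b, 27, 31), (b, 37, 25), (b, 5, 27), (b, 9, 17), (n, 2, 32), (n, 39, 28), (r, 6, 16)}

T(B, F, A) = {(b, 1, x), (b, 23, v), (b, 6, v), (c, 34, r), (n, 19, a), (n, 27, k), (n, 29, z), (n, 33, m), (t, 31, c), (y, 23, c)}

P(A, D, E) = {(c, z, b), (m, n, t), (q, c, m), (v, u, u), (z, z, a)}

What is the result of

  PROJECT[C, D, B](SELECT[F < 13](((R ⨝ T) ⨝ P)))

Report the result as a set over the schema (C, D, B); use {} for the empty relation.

{(17, u, b), (25, u, b), (27, u, b), (29, u, b), (31, u, b), (6, u, b)}

R ⋈ T (natural join on B): {(b, 20, 29, 1, x), (b, 20, 29, 23, v), (b, 20, 29, 6, v), (b, 26, 6, 1, x), (b, 26, 6, 23, v), (b, 26, 6, 6, v), (b, 27, 31, 1, x), (b, 27, 31, 23, v), (b, 27, 31, 6, v), (b, 37, 25, 1, x), (b, 37, 25, 23, v), (b, 37, 25, 6, v), (b, 5, 27, 1, x), (b, 5, 27, 23, v), (b, 5, 27, 6, v), (b, 9, 17, 1, x), (b, 9, 17, 23, v), (b, 9, 17, 6, v), (n, 2, 32, 19, a), (n, 2, 32, 27, k), (n, 2, 32, 29, z), (n, 2, 32, 33, m), (n, 39, 28, 19, a), (n, 39, 28, 27, k), (n, 39, 28, 29, z), (n, 39, 28, 33, m)}
(R ⨝ T) ⋈ P (natural join on A): {(b, 20, 29, 23, v, u, u), (b, 20, 29, 6, v, u, u), (b, 26, 6, 23, v, u, u), (b, 26, 6, 6, v, u, u), (b, 27, 31, 23, v, u, u), (b, 27, 31, 6, v, u, u), (b, 37, 25, 23, v, u, u), (b, 37, 25, 6, v, u, u), (b, 5, 27, 23, v, u, u), (b, 5, 27, 6, v, u, u), (b, 9, 17, 23, v, u, u), (b, 9, 17, 6, v, u, u), (n, 2, 32, 29, z, z, a), (n, 2, 32, 33, m, n, t), (n, 39, 28, 29, z, z, a), (n, 39, 28, 33, m, n, t)}
Selection F < 13: {(b, 20, 29, 6, v, u, u), (b, 26, 6, 6, v, u, u), (b, 27, 31, 6, v, u, u), (b, 37, 25, 6, v, u, u), (b, 5, 27, 6, v, u, u), (b, 9, 17, 6, v, u, u)}
π_{C, D, B} gives {(17, u, b), (25, u, b), (27, u, b), (29, u, b), (31, u, b), (6, u, b)}.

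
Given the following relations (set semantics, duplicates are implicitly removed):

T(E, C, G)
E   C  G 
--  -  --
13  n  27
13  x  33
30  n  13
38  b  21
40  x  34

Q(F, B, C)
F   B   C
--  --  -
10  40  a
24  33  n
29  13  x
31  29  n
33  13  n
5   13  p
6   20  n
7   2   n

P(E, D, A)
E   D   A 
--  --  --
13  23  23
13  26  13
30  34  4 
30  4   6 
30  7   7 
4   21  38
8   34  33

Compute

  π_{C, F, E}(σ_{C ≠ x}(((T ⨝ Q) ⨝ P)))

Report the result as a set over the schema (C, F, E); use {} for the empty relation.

{(n, 24, 13), (n, 24, 30), (n, 31, 13), (n, 31, 30), (n, 33, 13), (n, 33, 30), (n, 6, 13), (n, 6, 30), (n, 7, 13), (n, 7, 30)}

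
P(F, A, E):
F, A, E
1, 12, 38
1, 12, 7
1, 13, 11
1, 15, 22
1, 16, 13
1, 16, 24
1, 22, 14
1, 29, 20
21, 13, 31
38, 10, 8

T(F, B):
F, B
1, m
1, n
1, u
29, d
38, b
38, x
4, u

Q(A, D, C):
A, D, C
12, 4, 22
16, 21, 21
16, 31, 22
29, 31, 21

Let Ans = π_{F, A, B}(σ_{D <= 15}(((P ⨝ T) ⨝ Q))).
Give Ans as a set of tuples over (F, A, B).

P ⋈ T (natural join on F): {(1, 12, 38, m), (1, 12, 38, n), (1, 12, 38, u), (1, 12, 7, m), (1, 12, 7, n), (1, 12, 7, u), (1, 13, 11, m), (1, 13, 11, n), (1, 13, 11, u), (1, 15, 22, m), (1, 15, 22, n), (1, 15, 22, u), (1, 16, 13, m), (1, 16, 13, n), (1, 16, 13, u), (1, 16, 24, m), (1, 16, 24, n), (1, 16, 24, u), (1, 22, 14, m), (1, 22, 14, n), (1, 22, 14, u), (1, 29, 20, m), (1, 29, 20, n), (1, 29, 20, u), (38, 10, 8, b), (38, 10, 8, x)}
(P ⨝ T) ⋈ Q (natural join on A): {(1, 12, 38, m, 4, 22), (1, 12, 38, n, 4, 22), (1, 12, 38, u, 4, 22), (1, 12, 7, m, 4, 22), (1, 12, 7, n, 4, 22), (1, 12, 7, u, 4, 22), (1, 16, 13, m, 21, 21), (1, 16, 13, m, 31, 22), (1, 16, 13, n, 21, 21), (1, 16, 13, n, 31, 22), (1, 16, 13, u, 21, 21), (1, 16, 13, u, 31, 22), (1, 16, 24, m, 21, 21), (1, 16, 24, m, 31, 22), (1, 16, 24, n, 21, 21), (1, 16, 24, n, 31, 22), (1, 16, 24, u, 21, 21), (1, 16, 24, u, 31, 22), (1, 29, 20, m, 31, 21), (1, 29, 20, n, 31, 21), (1, 29, 20, u, 31, 21)}
Apply σ_{D <= 15}; surviving tuples: {(1, 12, 38, m, 4, 22), (1, 12, 38, n, 4, 22), (1, 12, 38, u, 4, 22), (1, 12, 7, m, 4, 22), (1, 12, 7, n, 4, 22), (1, 12, 7, u, 4, 22)}
Projecting to F, A, B (3 duplicate(s) eliminated): {(1, 12, m), (1, 12, n), (1, 12, u)}

{(1, 12, m), (1, 12, n), (1, 12, u)}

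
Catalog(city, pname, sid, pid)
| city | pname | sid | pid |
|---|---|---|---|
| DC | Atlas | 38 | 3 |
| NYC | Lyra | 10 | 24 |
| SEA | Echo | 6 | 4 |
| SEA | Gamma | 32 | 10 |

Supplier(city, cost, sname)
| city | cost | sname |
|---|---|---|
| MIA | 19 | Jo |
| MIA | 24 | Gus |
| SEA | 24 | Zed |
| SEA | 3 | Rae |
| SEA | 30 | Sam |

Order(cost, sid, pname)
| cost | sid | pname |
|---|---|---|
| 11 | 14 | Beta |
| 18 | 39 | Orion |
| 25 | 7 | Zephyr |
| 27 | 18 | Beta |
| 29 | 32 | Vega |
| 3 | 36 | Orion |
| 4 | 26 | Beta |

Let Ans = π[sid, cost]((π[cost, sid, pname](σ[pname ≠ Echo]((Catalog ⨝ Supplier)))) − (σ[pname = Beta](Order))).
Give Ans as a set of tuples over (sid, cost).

Natural join on city: {(SEA, Echo, 6, 4, 24, Zed), (SEA, Echo, 6, 4, 3, Rae), (SEA, Echo, 6, 4, 30, Sam), (SEA, Gamma, 32, 10, 24, Zed), (SEA, Gamma, 32, 10, 3, Rae), (SEA, Gamma, 32, 10, 30, Sam)}
Apply σ_{pname ≠ Echo}; surviving tuples: {(SEA, Gamma, 32, 10, 24, Zed), (SEA, Gamma, 32, 10, 3, Rae), (SEA, Gamma, 32, 10, 30, Sam)}
π_{cost, sid, pname} gives {(24, 32, Gamma), (3, 32, Gamma), (30, 32, Gamma)}.
Apply σ_{pname = Beta}; surviving tuples: {(11, 14, Beta), (27, 18, Beta), (4, 26, Beta)}
Set difference of the two operands is {(24, 32, Gamma), (3, 32, Gamma), (30, 32, Gamma)}.
π_{sid, cost} gives {(32, 24), (32, 3), (32, 30)}.

{(32, 24), (32, 3), (32, 30)}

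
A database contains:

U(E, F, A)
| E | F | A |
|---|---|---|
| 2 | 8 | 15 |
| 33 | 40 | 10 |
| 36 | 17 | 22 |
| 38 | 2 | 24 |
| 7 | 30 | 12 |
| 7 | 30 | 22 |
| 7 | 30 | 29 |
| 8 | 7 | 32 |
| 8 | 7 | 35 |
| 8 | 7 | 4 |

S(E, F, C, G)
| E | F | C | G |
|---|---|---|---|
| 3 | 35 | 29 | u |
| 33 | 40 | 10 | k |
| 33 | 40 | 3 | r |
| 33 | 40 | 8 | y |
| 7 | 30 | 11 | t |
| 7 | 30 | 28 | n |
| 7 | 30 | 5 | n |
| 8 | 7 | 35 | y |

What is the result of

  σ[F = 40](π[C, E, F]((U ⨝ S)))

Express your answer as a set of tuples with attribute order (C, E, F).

{(10, 33, 40), (3, 33, 40), (8, 33, 40)}

U ⋈ S (natural join on E, F): {(33, 40, 10, 10, k), (33, 40, 10, 3, r), (33, 40, 10, 8, y), (7, 30, 12, 11, t), (7, 30, 12, 28, n), (7, 30, 12, 5, n), (7, 30, 22, 11, t), (7, 30, 22, 28, n), (7, 30, 22, 5, n), (7, 30, 29, 11, t), (7, 30, 29, 28, n), (7, 30, 29, 5, n), (8, 7, 32, 35, y), (8, 7, 35, 35, y), (8, 7, 4, 35, y)}
Projecting to C, E, F (8 duplicate(s) eliminated): {(10, 33, 40), (11, 7, 30), (28, 7, 30), (3, 33, 40), (35, 8, 7), (5, 7, 30), (8, 33, 40)}
Filtering on F = 40 leaves {(10, 33, 40), (3, 33, 40), (8, 33, 40)}.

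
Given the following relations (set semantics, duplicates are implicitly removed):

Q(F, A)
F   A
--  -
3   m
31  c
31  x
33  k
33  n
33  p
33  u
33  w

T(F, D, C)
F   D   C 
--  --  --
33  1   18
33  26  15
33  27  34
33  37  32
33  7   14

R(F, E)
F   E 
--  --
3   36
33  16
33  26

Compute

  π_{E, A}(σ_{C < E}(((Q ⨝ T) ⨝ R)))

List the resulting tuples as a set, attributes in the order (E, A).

{(16, k), (16, n), (16, p), (16, u), (16, w), (26, k), (26, n), (26, p), (26, u), (26, w)}

Joining Q and T on F yields {(33, k, 1, 18), (33, k, 26, 15), (33, k, 27, 34), (33, k, 37, 32), (33, k, 7, 14), (33, n, 1, 18), (33, n, 26, 15), (33, n, 27, 34), (33, n, 37, 32), (33, n, 7, 14), (33, p, 1, 18), (33, p, 26, 15), (33, p, 27, 34), (33, p, 37, 32), (33, p, 7, 14), (33, u, 1, 18), (33, u, 26, 15), (33, u, 27, 34), (33, u, 37, 32), (33, u, 7, 14), (33, w, 1, 18), (33, w, 26, 15), (33, w, 27, 34), (33, w, 37, 32), (33, w, 7, 14)}.
Joining (Q ⨝ T) and R on F yields {(33, k, 1, 18, 16), (33, k, 1, 18, 26), (33, k, 26, 15, 16), (33, k, 26, 15, 26), (33, k, 27, 34, 16), (33, k, 27, 34, 26), (33, k, 37, 32, 16), (33, k, 37, 32, 26), (33, k, 7, 14, 16), (33, k, 7, 14, 26), (33, n, 1, 18, 16), (33, n, 1, 18, 26), (33, n, 26, 15, 16), (33, n, 26, 15, 26), (33, n, 27, 34, 16), (33, n, 27, 34, 26), (33, n, 37, 32, 16), (33, n, 37, 32, 26), (33, n, 7, 14, 16), (33, n, 7, 14, 26), (33, p, 1, 18, 16), (33, p, 1, 18, 26), (33, p, 26, 15, 16), (33, p, 26, 15, 26), (33, p, 27, 34, 16), (33, p, 27, 34, 26), (33, p, 37, 32, 16), (33, p, 37, 32, 26), (33, p, 7, 14, 16), (33, p, 7, 14, 26), (33, u, 1, 18, 16), (33, u, 1, 18, 26), (33, u, 26, 15, 16), (33, u, 26, 15, 26), (33, u, 27, 34, 16), (33, u, 27, 34, 26), (33, u, 37, 32, 16), (33, u, 37, 32, 26), (33, u, 7, 14, 16), (33, u, 7, 14, 26), (33, w, 1, 18, 16), (33, w, 1, 18, 26), (33, w, 26, 15, 16), (33, w, 26, 15, 26), (33, w, 27, 34, 16), (33, w, 27, 34, 26), (33, w, 37, 32, 16), (33, w, 37, 32, 26), (33, w, 7, 14, 16), (33, w, 7, 14, 26)}.
σ[C < E]: keep tuples satisfying C < E → {(33, k, 1, 18, 26), (33, k, 26, 15, 16), (33, k, 26, 15, 26), (33, k, 7, 14, 16), (33, k, 7, 14, 26), (33, n, 1, 18, 26), (33, n, 26, 15, 16), (33, n, 26, 15, 26), (33, n, 7, 14, 16), (33, n, 7, 14, 26), (33, p, 1, 18, 26), (33, p, 26, 15, 16), (33, p, 26, 15, 26), (33, p, 7, 14, 16), (33, p, 7, 14, 26), (33, u, 1, 18, 26), (33, u, 26, 15, 16), (33, u, 26, 15, 26), (33, u, 7, 14, 16), (33, u, 7, 14, 26), (33, w, 1, 18, 26), (33, w, 26, 15, 16), (33, w, 26, 15, 26), (33, w, 7, 14, 16), (33, w, 7, 14, 26)}
Keep only column(s) E, A (15 duplicate(s) eliminated): {(16, k), (16, n), (16, p), (16, u), (16, w), (26, k), (26, n), (26, p), (26, u), (26, w)}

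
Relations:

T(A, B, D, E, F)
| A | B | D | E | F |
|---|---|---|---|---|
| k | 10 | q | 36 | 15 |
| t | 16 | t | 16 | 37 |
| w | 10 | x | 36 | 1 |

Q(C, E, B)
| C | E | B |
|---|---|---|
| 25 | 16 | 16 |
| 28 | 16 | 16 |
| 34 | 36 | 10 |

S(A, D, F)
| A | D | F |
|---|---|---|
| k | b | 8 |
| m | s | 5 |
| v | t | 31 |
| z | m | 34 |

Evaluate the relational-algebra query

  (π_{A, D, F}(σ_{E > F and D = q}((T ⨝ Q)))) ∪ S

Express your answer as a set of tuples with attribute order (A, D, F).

Joining T and Q on B, E yields {(k, 10, q, 36, 15, 34), (t, 16, t, 16, 37, 25), (t, 16, t, 16, 37, 28), (w, 10, x, 36, 1, 34)}.
Selection E > F and D = q: {(k, 10, q, 36, 15, 34)}
π_{A, D, F} gives {(k, q, 15)}.
Set union of the two operands is {(k, b, 8), (k, q, 15), (m, s, 5), (v, t, 31), (z, m, 34)}.

{(k, b, 8), (k, q, 15), (m, s, 5), (v, t, 31), (z, m, 34)}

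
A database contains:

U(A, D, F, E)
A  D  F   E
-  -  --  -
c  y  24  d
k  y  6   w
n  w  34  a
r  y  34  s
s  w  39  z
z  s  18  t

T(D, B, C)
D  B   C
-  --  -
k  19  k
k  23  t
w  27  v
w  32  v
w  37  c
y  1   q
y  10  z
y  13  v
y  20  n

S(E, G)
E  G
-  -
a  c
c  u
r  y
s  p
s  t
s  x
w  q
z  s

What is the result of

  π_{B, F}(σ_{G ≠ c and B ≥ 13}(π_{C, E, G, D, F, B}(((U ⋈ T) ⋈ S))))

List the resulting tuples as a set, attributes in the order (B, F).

U ⋈ T (natural join on D): {(c, y, 24, d, 1, q), (c, y, 24, d, 10, z), (c, y, 24, d, 13, v), (c, y, 24, d, 20, n), (k, y, 6, w, 1, q), (k, y, 6, w, 10, z), (k, y, 6, w, 13, v), (k, y, 6, w, 20, n), (n, w, 34, a, 27, v), (n, w, 34, a, 32, v), (n, w, 34, a, 37, c), (r, y, 34, s, 1, q), (r, y, 34, s, 10, z), (r, y, 34, s, 13, v), (r, y, 34, s, 20, n), (s, w, 39, z, 27, v), (s, w, 39, z, 32, v), (s, w, 39, z, 37, c)}
(U ⋈ T) ⋈ S (natural join on E): {(k, y, 6, w, 1, q, q), (k, y, 6, w, 10, z, q), (k, y, 6, w, 13, v, q), (k, y, 6, w, 20, n, q), (n, w, 34, a, 27, v, c), (n, w, 34, a, 32, v, c), (n, w, 34, a, 37, c, c), (r, y, 34, s, 1, q, p), (r, y, 34, s, 1, q, t), (r, y, 34, s, 1, q, x), (r, y, 34, s, 10, z, p), (r, y, 34, s, 10, z, t), (r, y, 34, s, 10, z, x), (r, y, 34, s, 13, v, p), (r, y, 34, s, 13, v, t), (r, y, 34, s, 13, v, x), (r, y, 34, s, 20, n, p), (r, y, 34, s, 20, n, t), (r, y, 34, s, 20, n, x), (s, w, 39, z, 27, v, s), (s, w, 39, z, 32, v, s), (s, w, 39, z, 37, c, s)}
π_{C, E, G, D, F, B} gives {(c, a, c, w, 34, 37), (c, z, s, w, 39, 37), (n, s, p, y, 34, 20), (n, s, t, y, 34, 20), (n, s, x, y, 34, 20), (n, w, q, y, 6, 20), (q, s, p, y, 34, 1), (q, s, t, y, 34, 1), (q, s, x, y, 34, 1), (q, w, q, y, 6, 1), (v, a, c, w, 34, 27), (v, a, c, w, 34, 32), (v, s, p, y, 34, 13), (v, s, t, y, 34, 13), (v, s, x, y, 34, 13), (v, w, q, y, 6, 13), (v, z, s, w, 39, 27), (v, z, s, w, 39, 32), (z, s, p, y, 34, 10), (z, s, t, y, 34, 10), (z, s, x, y, 34, 10), (z, w, q, y, 6, 10)}.
Filtering on G ≠ c and B ≥ 13 leaves {(c, z, s, w, 39, 37), (n, s, p, y, 34, 20), (n, s, t, y, 34, 20), (n, s, x, y, 34, 20), (n, w, q, y, 6, 20), (v, s, p, y, 34, 13), (v, s, t, y, 34, 13), (v, s, x, y, 34, 13), (v, w, q, y, 6, 13), (v, z, s, w, 39, 27), (v, z, s, w, 39, 32)}.
π_{B, F} gives {(13, 34), (13, 6), (20, 34), (20, 6), (27, 39), (32, 39), (37, 39)} (4 duplicate(s) eliminated).

{(13, 34), (13, 6), (20, 34), (20, 6), (27, 39), (32, 39), (37, 39)}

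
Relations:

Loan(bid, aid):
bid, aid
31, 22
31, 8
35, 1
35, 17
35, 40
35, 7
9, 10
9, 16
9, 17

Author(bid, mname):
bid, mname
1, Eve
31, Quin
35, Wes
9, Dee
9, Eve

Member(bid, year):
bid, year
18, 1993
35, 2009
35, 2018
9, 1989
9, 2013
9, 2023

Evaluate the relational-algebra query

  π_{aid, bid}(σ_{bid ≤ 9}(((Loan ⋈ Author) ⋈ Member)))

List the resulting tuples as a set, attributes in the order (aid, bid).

Loan ⋈ Author (natural join on bid): {(31, 22, Quin), (31, 8, Quin), (35, 1, Wes), (35, 17, Wes), (35, 40, Wes), (35, 7, Wes), (9, 10, Dee), (9, 10, Eve), (9, 16, Dee), (9, 16, Eve), (9, 17, Dee), (9, 17, Eve)}
(Loan ⋈ Author) ⋈ Member (natural join on bid): {(35, 1, Wes, 2009), (35, 1, Wes, 2018), (35, 17, Wes, 2009), (35, 17, Wes, 2018), (35, 40, Wes, 2009), (35, 40, Wes, 2018), (35, 7, Wes, 2009), (35, 7, Wes, 2018), (9, 10, Dee, 1989), (9, 10, Dee, 2013), (9, 10, Dee, 2023), (9, 10, Eve, 1989), (9, 10, Eve, 2013), (9, 10, Eve, 2023), (9, 16, Dee, 1989), (9, 16, Dee, 2013), (9, 16, Dee, 2023), (9, 16, Eve, 1989), (9, 16, Eve, 2013), (9, 16, Eve, 2023), (9, 17, Dee, 1989), (9, 17, Dee, 2013), (9, 17, Dee, 2023), (9, 17, Eve, 1989), (9, 17, Eve, 2013), (9, 17, Eve, 2023)}
Selection bid ≤ 9: {(9, 10, Dee, 1989), (9, 10, Dee, 2013), (9, 10, Dee, 2023), (9, 10, Eve, 1989), (9, 10, Eve, 2013), (9, 10, Eve, 2023), (9, 16, Dee, 1989), (9, 16, Dee, 2013), (9, 16, Dee, 2023), (9, 16, Eve, 1989), (9, 16, Eve, 2013), (9, 16, Eve, 2023), (9, 17, Dee, 1989), (9, 17, Dee, 2013), (9, 17, Dee, 2023), (9, 17, Eve, 1989), (9, 17, Eve, 2013), (9, 17, Eve, 2023)}
Projecting to aid, bid (15 duplicate(s) eliminated): {(10, 9), (16, 9), (17, 9)}

{(10, 9), (16, 9), (17, 9)}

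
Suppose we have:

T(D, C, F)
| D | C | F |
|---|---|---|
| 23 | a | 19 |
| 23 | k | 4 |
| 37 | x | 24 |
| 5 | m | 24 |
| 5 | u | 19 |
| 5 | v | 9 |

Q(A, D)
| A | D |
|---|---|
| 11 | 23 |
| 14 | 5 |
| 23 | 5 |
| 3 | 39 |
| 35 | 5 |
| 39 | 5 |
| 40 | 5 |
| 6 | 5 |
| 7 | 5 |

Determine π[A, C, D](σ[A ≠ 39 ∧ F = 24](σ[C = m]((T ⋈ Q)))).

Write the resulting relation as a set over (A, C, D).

{(14, m, 5), (23, m, 5), (35, m, 5), (40, m, 5), (6, m, 5), (7, m, 5)}

Natural join on D: {(23, a, 19, 11), (23, k, 4, 11), (5, m, 24, 14), (5, m, 24, 23), (5, m, 24, 35), (5, m, 24, 39), (5, m, 24, 40), (5, m, 24, 6), (5, m, 24, 7), (5, u, 19, 14), (5, u, 19, 23), (5, u, 19, 35), (5, u, 19, 39), (5, u, 19, 40), (5, u, 19, 6), (5, u, 19, 7), (5, v, 9, 14), (5, v, 9, 23), (5, v, 9, 35), (5, v, 9, 39), (5, v, 9, 40), (5, v, 9, 6), (5, v, 9, 7)}
Filtering on C = m leaves {(5, m, 24, 14), (5, m, 24, 23), (5, m, 24, 35), (5, m, 24, 39), (5, m, 24, 40), (5, m, 24, 6), (5, m, 24, 7)}.
Filtering on A ≠ 39 ∧ F = 24 leaves {(5, m, 24, 14), (5, m, 24, 23), (5, m, 24, 35), (5, m, 24, 40), (5, m, 24, 6), (5, m, 24, 7)}.
Projecting to A, C, D: {(14, m, 5), (23, m, 5), (35, m, 5), (40, m, 5), (6, m, 5), (7, m, 5)}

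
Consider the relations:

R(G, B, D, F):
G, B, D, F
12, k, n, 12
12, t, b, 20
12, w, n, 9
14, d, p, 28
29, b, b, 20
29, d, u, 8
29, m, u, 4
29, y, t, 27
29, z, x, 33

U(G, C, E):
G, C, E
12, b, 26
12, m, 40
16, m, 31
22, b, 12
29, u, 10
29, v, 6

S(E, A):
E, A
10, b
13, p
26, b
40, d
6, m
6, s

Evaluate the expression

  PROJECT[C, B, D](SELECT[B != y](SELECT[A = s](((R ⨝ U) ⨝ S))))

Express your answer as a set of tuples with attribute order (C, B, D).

{(v, b, b), (v, d, u), (v, m, u), (v, z, x)}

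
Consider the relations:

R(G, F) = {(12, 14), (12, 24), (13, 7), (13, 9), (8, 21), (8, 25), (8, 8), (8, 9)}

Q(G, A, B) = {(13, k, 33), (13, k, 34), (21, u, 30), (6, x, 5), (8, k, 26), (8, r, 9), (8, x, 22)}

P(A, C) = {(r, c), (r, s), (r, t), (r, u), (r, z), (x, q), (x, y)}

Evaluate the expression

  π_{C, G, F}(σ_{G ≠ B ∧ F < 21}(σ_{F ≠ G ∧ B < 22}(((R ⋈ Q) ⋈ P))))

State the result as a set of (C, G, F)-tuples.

{(c, 8, 9), (s, 8, 9), (t, 8, 9), (u, 8, 9), (z, 8, 9)}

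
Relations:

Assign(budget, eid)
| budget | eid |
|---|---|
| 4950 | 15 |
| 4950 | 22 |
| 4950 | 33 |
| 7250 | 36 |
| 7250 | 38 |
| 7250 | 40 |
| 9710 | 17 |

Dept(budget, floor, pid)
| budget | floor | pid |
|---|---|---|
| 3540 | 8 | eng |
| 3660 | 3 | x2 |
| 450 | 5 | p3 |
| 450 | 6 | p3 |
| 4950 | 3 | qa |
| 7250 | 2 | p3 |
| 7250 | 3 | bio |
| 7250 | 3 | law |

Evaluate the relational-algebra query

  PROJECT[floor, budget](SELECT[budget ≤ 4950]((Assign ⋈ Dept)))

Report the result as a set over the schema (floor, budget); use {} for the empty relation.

{(3, 4950)}

Assign ⋈ Dept (natural join on budget): {(4950, 15, 3, qa), (4950, 22, 3, qa), (4950, 33, 3, qa), (7250, 36, 2, p3), (7250, 36, 3, bio), (7250, 36, 3, law), (7250, 38, 2, p3), (7250, 38, 3, bio), (7250, 38, 3, law), (7250, 40, 2, p3), (7250, 40, 3, bio), (7250, 40, 3, law)}
Filtering on budget ≤ 4950 leaves {(4950, 15, 3, qa), (4950, 22, 3, qa), (4950, 33, 3, qa)}.
π[floor, budget]: project onto (floor, budget) (2 duplicate(s) eliminated) → {(3, 4950)}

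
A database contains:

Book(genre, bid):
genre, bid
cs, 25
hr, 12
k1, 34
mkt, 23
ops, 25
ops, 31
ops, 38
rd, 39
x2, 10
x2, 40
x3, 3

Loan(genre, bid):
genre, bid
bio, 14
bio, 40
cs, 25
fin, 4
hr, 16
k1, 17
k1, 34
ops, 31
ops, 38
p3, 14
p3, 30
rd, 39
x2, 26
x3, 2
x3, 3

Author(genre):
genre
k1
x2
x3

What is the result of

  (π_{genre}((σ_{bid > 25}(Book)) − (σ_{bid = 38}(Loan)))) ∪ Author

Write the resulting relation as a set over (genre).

{k1, ops, rd, x2, x3}

Apply σ_{bid > 25}; surviving tuples: {(k1, 34), (ops, 31), (ops, 38), (rd, 39), (x2, 40)}
Apply σ_{bid = 38}; surviving tuples: {(ops, 38)}
Set difference of the two operands is {(k1, 34), (ops, 31), (rd, 39), (x2, 40)}.
π_{genre} gives {k1, ops, rd, x2}.
Set union of the two operands is {k1, ops, rd, x2, x3}.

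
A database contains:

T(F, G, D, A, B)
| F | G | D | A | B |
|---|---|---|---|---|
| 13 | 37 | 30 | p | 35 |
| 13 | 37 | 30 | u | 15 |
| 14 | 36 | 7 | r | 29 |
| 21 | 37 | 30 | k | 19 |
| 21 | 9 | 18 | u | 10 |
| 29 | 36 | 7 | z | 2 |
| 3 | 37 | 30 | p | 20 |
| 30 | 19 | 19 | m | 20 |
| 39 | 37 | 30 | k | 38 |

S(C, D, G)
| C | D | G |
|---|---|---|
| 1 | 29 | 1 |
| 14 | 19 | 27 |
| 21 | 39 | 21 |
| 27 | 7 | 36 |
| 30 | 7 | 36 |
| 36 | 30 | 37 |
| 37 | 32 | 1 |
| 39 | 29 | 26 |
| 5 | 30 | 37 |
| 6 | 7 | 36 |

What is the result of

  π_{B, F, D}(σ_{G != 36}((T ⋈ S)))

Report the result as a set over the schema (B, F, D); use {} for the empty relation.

{(15, 13, 30), (19, 21, 30), (20, 3, 30), (35, 13, 30), (38, 39, 30)}

T ⋈ S (natural join on G, D): {(13, 37, 30, p, 35, 36), (13, 37, 30, p, 35, 5), (13, 37, 30, u, 15, 36), (13, 37, 30, u, 15, 5), (14, 36, 7, r, 29, 27), (14, 36, 7, r, 29, 30), (14, 36, 7, r, 29, 6), (21, 37, 30, k, 19, 36), (21, 37, 30, k, 19, 5), (29, 36, 7, z, 2, 27), (29, 36, 7, z, 2, 30), (29, 36, 7, z, 2, 6), (3, 37, 30, p, 20, 36), (3, 37, 30, p, 20, 5), (39, 37, 30, k, 38, 36), (39, 37, 30, k, 38, 5)}
Filtering on G != 36 leaves {(13, 37, 30, p, 35, 36), (13, 37, 30, p, 35, 5), (13, 37, 30, u, 15, 36), (13, 37, 30, u, 15, 5), (21, 37, 30, k, 19, 36), (21, 37, 30, k, 19, 5), (3, 37, 30, p, 20, 36), (3, 37, 30, p, 20, 5), (39, 37, 30, k, 38, 36), (39, 37, 30, k, 38, 5)}.
Keep only column(s) B, F, D (5 duplicate(s) eliminated): {(15, 13, 30), (19, 21, 30), (20, 3, 30), (35, 13, 30), (38, 39, 30)}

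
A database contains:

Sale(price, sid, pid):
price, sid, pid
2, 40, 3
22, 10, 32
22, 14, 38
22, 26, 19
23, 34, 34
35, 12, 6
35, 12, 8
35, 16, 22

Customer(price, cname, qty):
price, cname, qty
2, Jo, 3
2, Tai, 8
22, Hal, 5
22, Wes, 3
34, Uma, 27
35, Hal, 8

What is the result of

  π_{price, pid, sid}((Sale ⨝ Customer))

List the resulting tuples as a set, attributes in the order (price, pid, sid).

Natural join on price: {(2, 40, 3, Jo, 3), (2, 40, 3, Tai, 8), (22, 10, 32, Hal, 5), (22, 10, 32, Wes, 3), (22, 14, 38, Hal, 5), (22, 14, 38, Wes, 3), (22, 26, 19, Hal, 5), (22, 26, 19, Wes, 3), (35, 12, 6, Hal, 8), (35, 12, 8, Hal, 8), (35, 16, 22, Hal, 8)}
π_{price, pid, sid} gives {(2, 3, 40), (22, 19, 26), (22, 32, 10), (22, 38, 14), (35, 22, 16), (35, 6, 12), (35, 8, 12)} (4 duplicate(s) eliminated).

{(2, 3, 40), (22, 19, 26), (22, 32, 10), (22, 38, 14), (35, 22, 16), (35, 6, 12), (35, 8, 12)}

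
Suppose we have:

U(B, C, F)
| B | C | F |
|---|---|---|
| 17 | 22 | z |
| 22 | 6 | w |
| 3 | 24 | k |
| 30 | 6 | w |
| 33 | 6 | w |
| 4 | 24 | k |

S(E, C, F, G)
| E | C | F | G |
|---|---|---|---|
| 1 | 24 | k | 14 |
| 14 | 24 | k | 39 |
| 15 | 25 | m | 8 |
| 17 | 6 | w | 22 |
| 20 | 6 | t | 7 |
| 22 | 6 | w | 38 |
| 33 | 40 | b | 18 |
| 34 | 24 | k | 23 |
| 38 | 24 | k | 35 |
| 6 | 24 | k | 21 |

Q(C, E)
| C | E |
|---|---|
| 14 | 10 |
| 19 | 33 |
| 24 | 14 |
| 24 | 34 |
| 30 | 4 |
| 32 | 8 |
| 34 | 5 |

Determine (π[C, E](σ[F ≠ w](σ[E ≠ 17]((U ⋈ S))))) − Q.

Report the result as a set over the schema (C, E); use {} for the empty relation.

Joining U and S on C, F yields {(22, 6, w, 17, 22), (22, 6, w, 22, 38), (3, 24, k, 1, 14), (3, 24, k, 14, 39), (3, 24, k, 34, 23), (3, 24, k, 38, 35), (3, 24, k, 6, 21), (30, 6, w, 17, 22), (30, 6, w, 22, 38), (33, 6, w, 17, 22), (33, 6, w, 22, 38), (4, 24, k, 1, 14), (4, 24, k, 14, 39), (4, 24, k, 34, 23), (4, 24, k, 38, 35), (4, 24, k, 6, 21)}.
Apply σ_{E ≠ 17}; surviving tuples: {(22, 6, w, 22, 38), (3, 24, k, 1, 14), (3, 24, k, 14, 39), (3, 24, k, 34, 23), (3, 24, k, 38, 35), (3, 24, k, 6, 21), (30, 6, w, 22, 38), (33, 6, w, 22, 38), (4, 24, k, 1, 14), (4, 24, k, 14, 39), (4, 24, k, 34, 23), (4, 24, k, 38, 35), (4, 24, k, 6, 21)}
Apply σ_{F ≠ w}; surviving tuples: {(3, 24, k, 1, 14), (3, 24, k, 14, 39), (3, 24, k, 34, 23), (3, 24, k, 38, 35), (3, 24, k, 6, 21), (4, 24, k, 1, 14), (4, 24, k, 14, 39), (4, 24, k, 34, 23), (4, 24, k, 38, 35), (4, 24, k, 6, 21)}
Keep only column(s) C, E (5 duplicate(s) eliminated): {(24, 1), (24, 14), (24, 34), (24, 38), (24, 6)}
Set difference of the two operands is {(24, 1), (24, 38), (24, 6)}.

{(24, 1), (24, 38), (24, 6)}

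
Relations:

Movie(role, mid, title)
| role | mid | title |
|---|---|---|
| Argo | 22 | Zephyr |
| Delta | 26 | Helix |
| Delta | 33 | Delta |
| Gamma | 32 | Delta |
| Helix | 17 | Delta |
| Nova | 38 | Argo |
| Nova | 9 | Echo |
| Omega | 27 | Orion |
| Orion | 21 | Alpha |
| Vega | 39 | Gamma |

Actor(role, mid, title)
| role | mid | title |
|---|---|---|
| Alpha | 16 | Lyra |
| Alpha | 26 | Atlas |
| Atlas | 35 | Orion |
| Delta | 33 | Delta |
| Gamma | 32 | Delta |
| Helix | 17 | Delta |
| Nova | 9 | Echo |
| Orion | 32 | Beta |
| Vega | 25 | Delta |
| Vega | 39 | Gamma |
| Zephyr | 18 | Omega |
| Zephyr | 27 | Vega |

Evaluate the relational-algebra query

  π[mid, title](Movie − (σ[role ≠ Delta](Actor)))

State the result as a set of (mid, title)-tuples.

Apply σ_{role ≠ Delta}; surviving tuples: {(Alpha, 16, Lyra), (Alpha, 26, Atlas), (Atlas, 35, Orion), (Gamma, 32, Delta), (Helix, 17, Delta), (Nova, 9, Echo), (Orion, 32, Beta), (Vega, 25, Delta), (Vega, 39, Gamma), (Zephyr, 18, Omega), (Zephyr, 27, Vega)}
Set difference of the two operands is {(Argo, 22, Zephyr), (Delta, 26, Helix), (Delta, 33, Delta), (Nova, 38, Argo), (Omega, 27, Orion), (Orion, 21, Alpha)}.
π[mid, title]: project onto (mid, title) → {(21, Alpha), (22, Zephyr), (26, Helix), (27, Orion), (33, Delta), (38, Argo)}

{(21, Alpha), (22, Zephyr), (26, Helix), (27, Orion), (33, Delta), (38, Argo)}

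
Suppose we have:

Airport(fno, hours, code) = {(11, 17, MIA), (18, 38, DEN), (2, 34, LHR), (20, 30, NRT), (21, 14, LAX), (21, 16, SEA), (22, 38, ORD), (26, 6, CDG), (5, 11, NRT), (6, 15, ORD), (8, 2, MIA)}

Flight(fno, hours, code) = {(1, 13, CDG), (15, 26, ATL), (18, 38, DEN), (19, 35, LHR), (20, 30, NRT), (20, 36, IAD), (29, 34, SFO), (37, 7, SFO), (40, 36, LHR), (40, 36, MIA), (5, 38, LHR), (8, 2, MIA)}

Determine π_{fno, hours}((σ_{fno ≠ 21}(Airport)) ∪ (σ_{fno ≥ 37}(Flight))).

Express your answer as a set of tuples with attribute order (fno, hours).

{(11, 17), (18, 38), (2, 34), (20, 30), (22, 38), (26, 6), (37, 7), (40, 36), (5, 11), (6, 15), (8, 2)}

Selection fno ≠ 21: {(11, 17, MIA), (18, 38, DEN), (2, 34, LHR), (20, 30, NRT), (22, 38, ORD), (26, 6, CDG), (5, 11, NRT), (6, 15, ORD), (8, 2, MIA)}
Selection fno ≥ 37: {(37, 7, SFO), (40, 36, LHR), (40, 36, MIA)}
Set union of the two operands is {(11, 17, MIA), (18, 38, DEN), (2, 34, LHR), (20, 30, NRT), (22, 38, ORD), (26, 6, CDG), (37, 7, SFO), (40, 36, LHR), (40, 36, MIA), (5, 11, NRT), (6, 15, ORD), (8, 2, MIA)}.
π_{fno, hours} gives {(11, 17), (18, 38), (2, 34), (20, 30), (22, 38), (26, 6), (37, 7), (40, 36), (5, 11), (6, 15), (8, 2)} (1 duplicate(s) eliminated).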